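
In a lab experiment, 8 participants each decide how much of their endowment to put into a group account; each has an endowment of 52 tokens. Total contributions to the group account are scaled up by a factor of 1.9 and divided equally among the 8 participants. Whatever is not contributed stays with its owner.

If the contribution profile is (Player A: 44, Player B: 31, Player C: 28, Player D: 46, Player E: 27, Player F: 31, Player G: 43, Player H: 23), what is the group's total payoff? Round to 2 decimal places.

661.70 tokens

Total contributed: 44 + 31 + 28 + 46 + 27 + 31 + 43 + 23 = 273; total kept: 8 × 52 − 273 = 143.
The group account pays out 1.9 × 273 = 518.70 in aggregate.
Group total = 143 + 518.70 = 661.70.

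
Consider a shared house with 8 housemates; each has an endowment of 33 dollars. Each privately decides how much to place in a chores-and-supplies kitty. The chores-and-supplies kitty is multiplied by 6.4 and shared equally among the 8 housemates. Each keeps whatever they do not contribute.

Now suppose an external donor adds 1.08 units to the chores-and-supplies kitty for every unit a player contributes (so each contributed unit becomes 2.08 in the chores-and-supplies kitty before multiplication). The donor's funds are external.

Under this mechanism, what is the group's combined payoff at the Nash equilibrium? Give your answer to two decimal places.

Under the mechanism each unit contributed yields 6.4 × 2.08 / 8 = 1.6640 back to its contributor per unit of net cost, which exceeds 1, making full contribution the dominant choice for everyone.
At the Nash equilibrium everyone contributes 33. Group total payoff = 6.4 × 2.08 × 264 = 3514.37.

3514.37 dollars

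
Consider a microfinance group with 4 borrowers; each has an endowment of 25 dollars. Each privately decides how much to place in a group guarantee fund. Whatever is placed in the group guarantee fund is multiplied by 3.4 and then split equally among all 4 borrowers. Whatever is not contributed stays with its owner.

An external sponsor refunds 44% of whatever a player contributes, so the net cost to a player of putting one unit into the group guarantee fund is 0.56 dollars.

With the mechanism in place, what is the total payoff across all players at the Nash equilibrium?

The effective private return per unit is now (3.4/4) / 0.56 = 1.5179 > 1, so every player's dominant strategy flips to full contribution.
So the Nash equilibrium is full contribution by all 4; the group earns 4 × (25 × 0.44 + 3.4 × 25) = 384.00.

384.00 dollars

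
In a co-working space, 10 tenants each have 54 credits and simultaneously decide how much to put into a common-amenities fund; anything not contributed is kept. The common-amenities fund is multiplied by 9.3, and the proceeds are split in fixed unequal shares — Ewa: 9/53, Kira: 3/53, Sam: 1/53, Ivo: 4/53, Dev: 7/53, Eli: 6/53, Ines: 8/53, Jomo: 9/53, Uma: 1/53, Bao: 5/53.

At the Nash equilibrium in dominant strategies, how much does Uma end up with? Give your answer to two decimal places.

101.38 credits

A player with share s gets back 9.3·s per unit contributed, so full contribution is dominant for anyone with s > 1/9.3 = 0.1075 and zero contribution is dominant for anyone below.
The shares above 0.1075 belong to Ewa, Dev, Eli, Ines and Jomo, contributing 54 each; the remaining 5 contribute 0. Total contributed: 270.
Uma keeps 54 and receives 9.3 × 270 × 1/53 = 47.38 from the common-amenities fund, for a payoff of 101.38.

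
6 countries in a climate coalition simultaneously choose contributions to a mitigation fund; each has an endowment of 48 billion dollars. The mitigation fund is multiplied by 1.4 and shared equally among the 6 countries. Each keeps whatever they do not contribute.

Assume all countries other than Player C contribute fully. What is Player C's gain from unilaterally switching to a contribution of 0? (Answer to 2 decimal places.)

36.80 billion dollars

Switching from a contribution of 48 to 0 lets Player C keep an extra 48 billion dollars, but lowers the mitigation fund by 48, which costs Player C their own share of that drop: 1.4/6 × 48 = 11.20.
Net gain = 48 − 11.20 = 36.80. The private return per contributed unit (0.2333) is below 1, so free-riding is indeed the best response regardless of what the others do.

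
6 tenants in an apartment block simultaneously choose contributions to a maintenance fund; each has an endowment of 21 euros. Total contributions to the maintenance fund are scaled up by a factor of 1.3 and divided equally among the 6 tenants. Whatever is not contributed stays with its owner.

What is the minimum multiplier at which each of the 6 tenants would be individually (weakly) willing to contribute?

A contributed unit returns (multiplier)/6 to its contributor.
This reaches 1 exactly when the multiplier is 6.

6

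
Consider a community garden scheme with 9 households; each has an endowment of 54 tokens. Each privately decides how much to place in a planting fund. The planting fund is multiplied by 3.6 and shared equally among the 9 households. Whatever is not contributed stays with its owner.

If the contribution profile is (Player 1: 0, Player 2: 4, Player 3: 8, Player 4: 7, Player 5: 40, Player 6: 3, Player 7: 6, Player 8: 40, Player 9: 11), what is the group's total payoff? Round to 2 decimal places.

795.40 tokens

Total contributed: 0 + 4 + 8 + 7 + 40 + 3 + 6 + 40 + 11 = 119; total kept: 9 × 54 − 119 = 367.
The planting fund pays out 3.6 × 119 = 428.40 in aggregate.
Group total = 367 + 428.40 = 795.40.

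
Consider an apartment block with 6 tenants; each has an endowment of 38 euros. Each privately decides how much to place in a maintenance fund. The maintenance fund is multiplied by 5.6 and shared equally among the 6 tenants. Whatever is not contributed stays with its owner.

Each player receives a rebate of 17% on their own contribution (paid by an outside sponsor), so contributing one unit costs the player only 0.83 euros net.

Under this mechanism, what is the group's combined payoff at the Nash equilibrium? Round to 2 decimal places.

1315.56 euros

Under the mechanism each unit contributed yields (5.6/6) / 0.83 = 1.1245 back to its contributor per unit of net cost, which exceeds 1, making full contribution the dominant choice for everyone.
At the Nash equilibrium everyone contributes 38. Group total payoff = 6 × (38 × 0.17 + 5.6 × 38) = 1315.56.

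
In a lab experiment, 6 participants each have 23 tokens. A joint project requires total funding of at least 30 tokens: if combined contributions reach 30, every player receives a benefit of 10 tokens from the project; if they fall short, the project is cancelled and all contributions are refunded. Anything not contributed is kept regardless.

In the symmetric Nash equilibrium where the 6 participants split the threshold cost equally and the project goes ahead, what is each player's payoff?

Equal share of the threshold: 30/6 = 5.
At this profile no one gains by cutting their contribution: any cut drops the total below 30, the project is cancelled, contributions are refunded, and the deviator ends with 23, which is less than 23 − 5 + 10 = 28. Contributing more than 5 just wastes the excess. So contributing exactly 5 is a best response.
Each player's payoff: 23 − 5 + 10 = 28.

28 tokens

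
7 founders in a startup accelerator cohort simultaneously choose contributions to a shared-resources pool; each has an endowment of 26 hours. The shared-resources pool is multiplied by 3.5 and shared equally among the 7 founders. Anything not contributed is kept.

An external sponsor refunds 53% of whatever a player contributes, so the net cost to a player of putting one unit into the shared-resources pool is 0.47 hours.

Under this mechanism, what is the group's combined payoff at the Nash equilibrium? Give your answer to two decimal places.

733.46 hours

The effective private return per unit is now (3.5/7) / 0.47 = 1.0638 > 1, so every player's dominant strategy flips to full contribution.
At the Nash equilibrium everyone contributes 26. Group total payoff = 7 × (26 × 0.53 + 3.5 × 26) = 733.46.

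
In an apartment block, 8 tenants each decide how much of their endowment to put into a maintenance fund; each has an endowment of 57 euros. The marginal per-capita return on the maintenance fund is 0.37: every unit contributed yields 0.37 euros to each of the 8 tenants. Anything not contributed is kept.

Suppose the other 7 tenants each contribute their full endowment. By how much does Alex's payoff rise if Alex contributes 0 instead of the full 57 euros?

Switching from a contribution of 57 to 0 lets Alex keep an extra 57 euros, but lowers the maintenance fund by 57, which costs Alex their own share of that drop: 0.37 × 57 = 21.09.
Net gain = 57 − 21.09 = 35.91. The private return per contributed unit (0.37) is below 1, so free-riding is indeed the best response regardless of what the others do.

35.91 euros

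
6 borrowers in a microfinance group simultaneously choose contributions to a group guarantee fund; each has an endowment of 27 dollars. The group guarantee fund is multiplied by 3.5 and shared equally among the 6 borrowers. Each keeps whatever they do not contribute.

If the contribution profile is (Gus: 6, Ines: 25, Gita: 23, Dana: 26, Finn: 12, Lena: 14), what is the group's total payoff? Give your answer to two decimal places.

Total contributed: 6 + 25 + 23 + 26 + 12 + 14 = 106; total kept: 6 × 27 − 106 = 56.
The group guarantee fund pays out 3.5 × 106 = 371.00 in aggregate.
Group total = 56 + 371.00 = 427.00.

427.00 dollars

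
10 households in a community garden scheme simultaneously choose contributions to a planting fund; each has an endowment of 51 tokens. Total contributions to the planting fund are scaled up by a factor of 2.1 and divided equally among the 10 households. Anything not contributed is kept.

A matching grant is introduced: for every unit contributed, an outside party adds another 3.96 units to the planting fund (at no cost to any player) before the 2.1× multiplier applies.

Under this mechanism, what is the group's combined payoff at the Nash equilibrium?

Under the mechanism each unit contributed yields 2.1 × 4.96 / 10 = 1.0416 back to its contributor per unit of net cost, which exceeds 1, making full contribution the dominant choice for everyone.
At the Nash equilibrium everyone contributes 51. Group total payoff = 2.1 × 4.96 × 510 = 5312.16.

5312.16 tokens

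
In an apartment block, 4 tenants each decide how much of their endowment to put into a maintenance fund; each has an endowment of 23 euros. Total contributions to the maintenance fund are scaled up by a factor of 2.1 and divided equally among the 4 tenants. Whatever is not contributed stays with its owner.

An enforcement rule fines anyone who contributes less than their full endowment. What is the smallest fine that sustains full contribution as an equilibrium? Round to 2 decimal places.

10.93 euros

Given the others contribute fully, the best deviation is to contribute 0 (any partial contribution still incurs the fine and gives up units whose private return 0.5250 is below 1).
Deviating from 23 to 0 saves 23 euros but forfeits the deviator's share of the drop in the maintenance fund: 2.1/4 × 23 = 12.07.
So the deviation gain is 23 − 12.07 = 10.93, and the fine must be at least 10.93 euros to wipe it out.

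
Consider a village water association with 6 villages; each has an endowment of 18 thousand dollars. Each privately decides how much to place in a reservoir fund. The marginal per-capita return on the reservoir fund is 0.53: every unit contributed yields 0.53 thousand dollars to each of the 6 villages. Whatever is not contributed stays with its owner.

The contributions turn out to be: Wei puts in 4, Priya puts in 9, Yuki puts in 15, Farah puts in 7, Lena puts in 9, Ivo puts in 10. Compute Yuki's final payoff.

Total contributed: 4 + 9 + 15 + 7 + 9 + 10 = 54.
Each receives 0.53 × 54 = 28.62 from the reservoir fund.
Yuki keeps 18 − 15 = 3, so Yuki's payoff is 3 + 28.62 = 31.62.

31.62 thousand dollars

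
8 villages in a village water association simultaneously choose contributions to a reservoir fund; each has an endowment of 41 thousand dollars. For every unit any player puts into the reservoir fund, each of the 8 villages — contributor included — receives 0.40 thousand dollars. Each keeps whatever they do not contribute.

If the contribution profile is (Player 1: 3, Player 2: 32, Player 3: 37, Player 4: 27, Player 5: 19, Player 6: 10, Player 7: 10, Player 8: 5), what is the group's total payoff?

Total contributed: 3 + 32 + 37 + 27 + 19 + 10 + 10 + 5 = 143; total kept: 8 × 41 − 143 = 185.
The reservoir fund pays out 0.40 × 8 × 143 = 457.60 in aggregate.
Group total = 185 + 457.60 = 642.60.

642.60 thousand dollars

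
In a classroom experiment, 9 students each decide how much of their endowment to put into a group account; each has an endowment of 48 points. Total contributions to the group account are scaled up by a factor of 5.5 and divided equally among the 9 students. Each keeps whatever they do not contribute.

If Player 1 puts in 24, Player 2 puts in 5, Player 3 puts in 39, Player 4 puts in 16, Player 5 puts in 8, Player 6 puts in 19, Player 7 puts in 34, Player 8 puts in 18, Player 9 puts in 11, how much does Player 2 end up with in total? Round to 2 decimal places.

Total contributed: 24 + 5 + 39 + 16 + 8 + 19 + 34 + 18 + 11 = 174.
Each receives 5.5 × 174 / 9 = 106.33 from the group account.
Player 2 keeps 48 − 5 = 43, so Player 2's payoff is 43 + 106.33 = 149.33.

149.33 points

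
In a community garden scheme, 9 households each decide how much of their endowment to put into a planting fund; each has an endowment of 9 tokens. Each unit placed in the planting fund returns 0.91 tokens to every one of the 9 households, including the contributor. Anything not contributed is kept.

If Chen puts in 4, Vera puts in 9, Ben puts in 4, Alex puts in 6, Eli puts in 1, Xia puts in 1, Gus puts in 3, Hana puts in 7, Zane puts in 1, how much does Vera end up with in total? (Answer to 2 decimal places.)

Total contributed: 4 + 9 + 4 + 6 + 1 + 1 + 3 + 7 + 1 = 36.
Each receives 0.91 × 36 = 32.76 from the planting fund.
Vera keeps 9 − 9 = 0, so Vera's payoff is 0 + 32.76 = 32.76.

32.76 tokens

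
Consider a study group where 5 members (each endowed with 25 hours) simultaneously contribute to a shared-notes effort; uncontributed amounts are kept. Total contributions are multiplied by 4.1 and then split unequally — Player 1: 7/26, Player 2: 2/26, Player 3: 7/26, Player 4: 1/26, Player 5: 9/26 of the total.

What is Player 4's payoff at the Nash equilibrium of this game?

Player j's private return per contributed unit is 4.1 × (j's share). Contributing is weakly dominant for j when that share is at least 1/4.1 = 0.2439, and contributing 0 is dominant otherwise.
Player 1, Player 3 and Player 5 clear that bar, contributing 25 each; the remaining 2 contribute 0. Total contributed: 75.
Player 4 keeps 25 and receives 4.1 × 75 × 1/26 = 11.83 from the shared-notes effort, for a payoff of 36.83.

36.83 hours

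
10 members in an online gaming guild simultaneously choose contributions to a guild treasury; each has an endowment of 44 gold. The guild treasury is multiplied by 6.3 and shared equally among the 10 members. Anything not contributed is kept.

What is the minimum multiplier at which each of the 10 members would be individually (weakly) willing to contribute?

10

A contributed unit returns (multiplier)/10 to its contributor.
This reaches 1 exactly when the multiplier is 10.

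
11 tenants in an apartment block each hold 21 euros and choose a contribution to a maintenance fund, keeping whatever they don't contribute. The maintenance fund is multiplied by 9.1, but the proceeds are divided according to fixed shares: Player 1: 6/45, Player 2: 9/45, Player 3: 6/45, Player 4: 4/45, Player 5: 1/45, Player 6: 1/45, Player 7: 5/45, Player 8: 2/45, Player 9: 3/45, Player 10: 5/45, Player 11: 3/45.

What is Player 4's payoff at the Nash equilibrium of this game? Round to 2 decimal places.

Each unit j contributes comes back to j as 9.1 × (j's share), so j prefers to contribute only if that share exceeds 1/9.1 = 0.1099; otherwise keeping the unit dominates.
The shares above 0.1099 belong to Player 1, Player 2, Player 3, Player 7 and Player 10, contributing 21 each; the remaining 6 contribute 0. Total contributed: 105.
Player 4 keeps 21 and receives 9.1 × 105 × 4/45 = 84.93 from the maintenance fund, for a payoff of 105.93.

105.93 euros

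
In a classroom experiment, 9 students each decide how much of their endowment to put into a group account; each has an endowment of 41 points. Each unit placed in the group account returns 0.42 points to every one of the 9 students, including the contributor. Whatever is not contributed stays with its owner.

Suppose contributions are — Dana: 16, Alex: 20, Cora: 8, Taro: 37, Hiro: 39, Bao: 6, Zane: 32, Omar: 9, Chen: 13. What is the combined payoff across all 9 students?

Total contributed: 16 + 20 + 8 + 37 + 39 + 6 + 32 + 9 + 13 = 180; total kept: 9 × 41 − 180 = 189.
The group account pays out 0.42 × 9 × 180 = 680.40 in aggregate.
Group total = 189 + 680.40 = 869.40.

869.40 points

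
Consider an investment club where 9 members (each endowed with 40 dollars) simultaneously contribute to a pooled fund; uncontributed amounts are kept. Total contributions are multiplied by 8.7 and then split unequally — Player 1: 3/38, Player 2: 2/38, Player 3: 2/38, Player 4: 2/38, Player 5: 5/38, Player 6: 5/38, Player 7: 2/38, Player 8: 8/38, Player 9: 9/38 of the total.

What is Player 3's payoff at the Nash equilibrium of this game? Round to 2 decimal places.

113.26 dollars

Player j's private return per contributed unit is 8.7 × (j's share). Contributing is weakly dominant for j when that share is at least 1/8.7 = 0.1149, and contributing 0 is dominant otherwise.
The shares above 0.1149 belong to Player 5, Player 6, Player 8 and Player 9, contributing 40 each; the remaining 5 contribute 0. Total contributed: 160.
Player 3 keeps 40 and receives 8.7 × 160 × 2/38 = 73.26 from the pooled fund, for a payoff of 113.26.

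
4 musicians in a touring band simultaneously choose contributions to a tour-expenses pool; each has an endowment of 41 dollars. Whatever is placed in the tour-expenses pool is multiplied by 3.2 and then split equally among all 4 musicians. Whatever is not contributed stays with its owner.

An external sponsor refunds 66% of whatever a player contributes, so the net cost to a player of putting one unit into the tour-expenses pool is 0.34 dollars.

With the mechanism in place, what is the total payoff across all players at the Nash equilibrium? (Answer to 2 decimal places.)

633.04 dollars

Under the mechanism each unit contributed yields (3.2/4) / 0.34 = 2.3529 back to its contributor per unit of net cost, which exceeds 1, making full contribution the dominant choice for everyone.
At the Nash equilibrium everyone contributes 41. Group total payoff = 4 × (41 × 0.66 + 3.2 × 41) = 633.04.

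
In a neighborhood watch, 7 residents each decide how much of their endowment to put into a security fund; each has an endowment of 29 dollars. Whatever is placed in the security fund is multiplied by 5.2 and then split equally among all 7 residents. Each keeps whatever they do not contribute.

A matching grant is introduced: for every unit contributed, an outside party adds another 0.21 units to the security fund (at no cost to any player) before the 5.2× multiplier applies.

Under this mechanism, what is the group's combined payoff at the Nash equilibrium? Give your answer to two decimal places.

203.00 dollars

With the mechanism, a contributed unit returns 5.2 × 1.21 / 7 = 0.8989 per unit of net cost — still below 1 — so contributing 0 remains dominant for every player.
At the Nash equilibrium no one contributes; group total payoff = 7 × 29 = 203.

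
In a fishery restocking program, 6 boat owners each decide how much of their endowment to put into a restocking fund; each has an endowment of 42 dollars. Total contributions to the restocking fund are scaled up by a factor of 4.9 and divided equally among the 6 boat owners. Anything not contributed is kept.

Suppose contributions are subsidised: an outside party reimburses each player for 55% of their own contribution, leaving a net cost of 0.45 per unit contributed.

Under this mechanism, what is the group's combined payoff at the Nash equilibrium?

Under the mechanism each unit contributed yields (4.9/6) / 0.45 = 1.8148 back to its contributor per unit of net cost, which exceeds 1, making full contribution the dominant choice for everyone.
So the Nash equilibrium is full contribution by all 6; the group earns 6 × (42 × 0.55 + 4.9 × 42) = 1373.40.

1373.40 dollars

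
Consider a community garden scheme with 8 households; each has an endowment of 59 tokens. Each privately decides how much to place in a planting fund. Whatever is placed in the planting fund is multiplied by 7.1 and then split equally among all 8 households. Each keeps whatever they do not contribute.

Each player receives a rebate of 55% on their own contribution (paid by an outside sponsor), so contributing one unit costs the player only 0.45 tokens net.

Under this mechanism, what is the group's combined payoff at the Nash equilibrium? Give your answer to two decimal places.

The effective private return per unit is now (7.1/8) / 0.45 = 1.9722 > 1, so every player's dominant strategy flips to full contribution.
At the Nash equilibrium everyone contributes 59. Group total payoff = 8 × (59 × 0.55 + 7.1 × 59) = 3610.80.

3610.80 tokens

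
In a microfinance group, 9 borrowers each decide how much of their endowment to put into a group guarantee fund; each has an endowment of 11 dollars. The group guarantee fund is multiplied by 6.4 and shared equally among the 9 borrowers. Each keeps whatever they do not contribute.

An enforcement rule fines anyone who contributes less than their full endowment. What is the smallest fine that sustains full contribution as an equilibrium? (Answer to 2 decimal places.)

Given the others contribute fully, the best deviation is to contribute 0 (any partial contribution still incurs the fine and gives up units whose private return 0.7111 is below 1).
Deviating from 11 to 0 saves 11 dollars but forfeits the deviator's share of the drop in the group guarantee fund: 6.4/9 × 11 = 7.82.
So the deviation gain is 11 − 7.82 = 3.18, and the fine must be at least 3.18 dollars to wipe it out.

3.18 dollars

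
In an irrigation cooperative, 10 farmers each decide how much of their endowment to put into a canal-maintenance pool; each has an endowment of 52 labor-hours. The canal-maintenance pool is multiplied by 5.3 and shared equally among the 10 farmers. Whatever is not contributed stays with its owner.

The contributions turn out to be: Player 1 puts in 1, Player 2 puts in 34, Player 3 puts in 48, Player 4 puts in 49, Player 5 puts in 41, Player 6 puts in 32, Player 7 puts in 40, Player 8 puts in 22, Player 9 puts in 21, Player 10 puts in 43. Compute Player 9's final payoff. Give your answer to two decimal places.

Total contributed: 1 + 34 + 48 + 49 + 41 + 32 + 40 + 22 + 21 + 43 = 331.
Each receives 5.3 × 331 / 10 = 175.43 from the canal-maintenance pool.
Player 9 keeps 52 − 21 = 31, so Player 9's payoff is 31 + 175.43 = 206.43.

206.43 labor-hours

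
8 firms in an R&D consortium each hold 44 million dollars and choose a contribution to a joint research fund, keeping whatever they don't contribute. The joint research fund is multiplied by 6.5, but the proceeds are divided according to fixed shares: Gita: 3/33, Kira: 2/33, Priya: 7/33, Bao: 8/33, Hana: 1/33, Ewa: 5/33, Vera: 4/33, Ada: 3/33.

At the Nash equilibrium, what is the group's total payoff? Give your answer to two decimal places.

Player j's private return per contributed unit is 6.5 × (j's share). Contributing is weakly dominant for j when that share is at least 1/6.5 = 0.1538, and contributing 0 is dominant otherwise.
Priya and Bao clear that bar, contributing 44 each; the remaining 6 contribute 0. Total contributed: 88.
The joint research fund pays out 6.5 × 88 = 572.00 in total (split across the unequal shares, but the aggregate is all that matters for the group sum).
The 6 free-riders keep 44 each, adding 264. Group total = 264 + 572.00 = 836.00.

836.00 million dollars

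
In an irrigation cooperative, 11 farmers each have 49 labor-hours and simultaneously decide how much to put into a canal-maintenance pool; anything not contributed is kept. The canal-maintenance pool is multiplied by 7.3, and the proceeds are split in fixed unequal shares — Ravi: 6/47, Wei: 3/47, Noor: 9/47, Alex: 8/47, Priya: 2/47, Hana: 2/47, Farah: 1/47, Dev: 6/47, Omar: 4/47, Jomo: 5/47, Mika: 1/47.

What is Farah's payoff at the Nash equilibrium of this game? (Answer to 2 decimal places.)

A player with share s gets back 7.3·s per unit contributed, so full contribution is dominant for anyone with s > 1/7.3 = 0.1370 and zero contribution is dominant for anyone below.
Noor and Alex are above the threshold, contributing 49 each; the remaining 9 contribute 0. Total contributed: 98.
Farah keeps 49 and receives 7.3 × 98 × 1/47 = 15.22 from the canal-maintenance pool, for a payoff of 64.22.

64.22 labor-hours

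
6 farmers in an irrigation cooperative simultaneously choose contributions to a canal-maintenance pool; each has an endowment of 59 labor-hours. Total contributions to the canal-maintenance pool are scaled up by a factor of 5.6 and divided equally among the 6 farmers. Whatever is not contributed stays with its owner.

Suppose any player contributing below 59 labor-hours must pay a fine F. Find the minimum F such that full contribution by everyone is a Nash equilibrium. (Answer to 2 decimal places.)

Given the others contribute fully, the best deviation is to contribute 0 (any partial contribution still incurs the fine and gives up units whose private return 0.9333 is below 1).
Deviating from 59 to 0 saves 59 labor-hours but forfeits the deviator's share of the drop in the canal-maintenance pool: 5.6/6 × 59 = 55.07.
So the deviation gain is 59 − 55.07 = 3.93, and the fine must be at least 3.93 labor-hours to wipe it out.

3.93 labor-hours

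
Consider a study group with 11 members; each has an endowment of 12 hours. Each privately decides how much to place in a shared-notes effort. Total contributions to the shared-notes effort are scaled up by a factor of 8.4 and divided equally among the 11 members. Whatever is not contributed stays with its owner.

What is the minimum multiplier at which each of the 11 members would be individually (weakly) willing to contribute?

11

A contributed unit returns (multiplier)/11 to its contributor.
This reaches 1 exactly when the multiplier is 11.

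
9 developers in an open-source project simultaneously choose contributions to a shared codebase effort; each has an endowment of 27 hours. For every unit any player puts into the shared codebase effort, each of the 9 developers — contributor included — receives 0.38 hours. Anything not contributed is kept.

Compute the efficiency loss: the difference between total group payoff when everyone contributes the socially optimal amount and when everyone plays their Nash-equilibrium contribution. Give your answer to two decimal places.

588.06 hours

The private return per contributed unit is 0.38 < 1, so contributing 0 is dominant for every player. At the Nash equilibrium everyone keeps their 27, and the group total is 9 × 27 = 243.
Each contributed unit returns 3.420 to the group as a whole (0.38 to each of 9 players), which exceeds 1, so the social optimum is full contribution: group total = 3.420 × 243 = 831.06.
Efficiency loss = 831.06 − 243 = 588.06.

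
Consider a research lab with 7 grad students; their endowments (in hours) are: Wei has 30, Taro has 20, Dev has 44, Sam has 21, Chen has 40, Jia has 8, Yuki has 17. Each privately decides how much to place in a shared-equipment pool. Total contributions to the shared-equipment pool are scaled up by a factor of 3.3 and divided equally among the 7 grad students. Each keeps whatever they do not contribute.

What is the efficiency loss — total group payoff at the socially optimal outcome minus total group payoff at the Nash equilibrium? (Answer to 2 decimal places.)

The private return per contributed unit is 3.3/7 = 0.4714 < 1 for every player regardless of endowment, so the Nash equilibrium is zero contribution and the group total is Σ E_j = 30 + 20 + 44 + 21 + 40 + 8 + 17 = 180.
Each contributed unit returns 3.300 to the group, so the social optimum is full contribution by everyone: group total = 3.300 × 180 = 594.00.
Efficiency loss = (3.300 − 1) × 180 = 414.00.

414.00 hours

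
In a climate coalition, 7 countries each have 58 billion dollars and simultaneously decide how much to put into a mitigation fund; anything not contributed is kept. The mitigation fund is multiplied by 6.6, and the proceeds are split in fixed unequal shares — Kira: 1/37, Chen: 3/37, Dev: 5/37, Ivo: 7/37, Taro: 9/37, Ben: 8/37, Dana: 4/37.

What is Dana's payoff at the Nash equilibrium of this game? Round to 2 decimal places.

Player j's private return per contributed unit is 6.6 × (j's share). Contributing is weakly dominant for j when that share is at least 1/6.6 = 0.1515, and contributing 0 is dominant otherwise.
The shares above 0.1515 belong to Ivo, Taro and Ben, contributing 58 each; the remaining 4 contribute 0. Total contributed: 174.
Dana keeps 58 and receives 6.6 × 174 × 4/37 = 124.15 from the mitigation fund, for a payoff of 182.15.

182.15 billion dollars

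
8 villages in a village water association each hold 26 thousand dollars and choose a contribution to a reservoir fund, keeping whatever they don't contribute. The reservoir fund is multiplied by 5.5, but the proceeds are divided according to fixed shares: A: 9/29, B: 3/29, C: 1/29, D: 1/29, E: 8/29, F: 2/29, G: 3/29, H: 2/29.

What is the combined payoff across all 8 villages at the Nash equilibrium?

442.00 thousand dollars

A player with share s gets back 5.5·s per unit contributed, so full contribution is dominant for anyone with s > 1/5.5 = 0.1818 and zero contribution is dominant for anyone below.
The shares above 0.1818 belong to A and E, contributing 26 each; the remaining 6 contribute 0. Total contributed: 52.
The reservoir fund pays out 5.5 × 52 = 286.00 in total (split across the unequal shares, but the aggregate is all that matters for the group sum).
The 6 free-riders keep 26 each, adding 156. Group total = 156 + 286.00 = 442.00.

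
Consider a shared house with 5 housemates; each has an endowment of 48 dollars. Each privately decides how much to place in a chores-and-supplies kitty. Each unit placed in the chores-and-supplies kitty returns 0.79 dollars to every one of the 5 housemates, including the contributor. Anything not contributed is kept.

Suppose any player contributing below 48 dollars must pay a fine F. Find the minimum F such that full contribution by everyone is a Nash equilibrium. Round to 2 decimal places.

Given the others contribute fully, the best deviation is to contribute 0 (any partial contribution still incurs the fine and gives up units whose private return 0.79 is below 1).
Deviating from 48 to 0 saves 48 dollars but forfeits the deviator's share of the drop in the chores-and-supplies kitty: 0.79 × 48 = 37.92.
So the deviation gain is 48 − 37.92 = 10.08, and the fine must be at least 10.08 dollars to wipe it out.

10.08 dollars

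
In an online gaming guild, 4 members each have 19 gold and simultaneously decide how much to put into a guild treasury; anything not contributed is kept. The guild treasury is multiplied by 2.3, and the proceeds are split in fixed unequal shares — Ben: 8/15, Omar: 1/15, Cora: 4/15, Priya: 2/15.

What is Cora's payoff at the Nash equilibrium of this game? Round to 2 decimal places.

A player with share s gets back 2.3·s per unit contributed, so full contribution is dominant for anyone with s > 1/2.3 = 0.4348 and zero contribution is dominant for anyone below.
Ben alone (share 8/15) is above the threshold, contributing 19; the remaining 3 contribute 0. Total contributed: 19.
Cora keeps 19 and receives 2.3 × 19 × 4/15 = 11.65 from the guild treasury, for a payoff of 30.65.

30.65 gold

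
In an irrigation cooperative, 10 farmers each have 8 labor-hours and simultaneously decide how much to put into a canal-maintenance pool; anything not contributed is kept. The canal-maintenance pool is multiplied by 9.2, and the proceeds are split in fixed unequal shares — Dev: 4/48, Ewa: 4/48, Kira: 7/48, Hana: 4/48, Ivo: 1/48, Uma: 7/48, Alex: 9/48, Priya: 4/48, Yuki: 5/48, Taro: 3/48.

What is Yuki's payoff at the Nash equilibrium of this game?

A player with share s gets back 9.2·s per unit contributed, so full contribution is dominant for anyone with s > 1/9.2 = 0.1087 and zero contribution is dominant for anyone below.
Kira, Uma and Alex clear that bar, contributing 8 each; the remaining 7 contribute 0. Total contributed: 24.
Yuki keeps 8 and receives 9.2 × 24 × 5/48 = 23.00 from the canal-maintenance pool, for a payoff of 31.00.

31.00 labor-hours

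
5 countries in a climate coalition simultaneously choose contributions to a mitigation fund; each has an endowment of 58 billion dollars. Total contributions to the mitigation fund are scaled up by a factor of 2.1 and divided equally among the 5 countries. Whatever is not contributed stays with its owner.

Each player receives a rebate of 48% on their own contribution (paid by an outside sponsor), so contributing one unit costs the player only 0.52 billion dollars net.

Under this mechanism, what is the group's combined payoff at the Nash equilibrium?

Even with the mechanism, each unit contributed returns only (2.1/5) / 0.52 = 0.8077 per unit of net cost, so contributing nothing is still dominant.
At the Nash equilibrium no one contributes; group total payoff = 5 × 58 = 290.

290.00 billion dollars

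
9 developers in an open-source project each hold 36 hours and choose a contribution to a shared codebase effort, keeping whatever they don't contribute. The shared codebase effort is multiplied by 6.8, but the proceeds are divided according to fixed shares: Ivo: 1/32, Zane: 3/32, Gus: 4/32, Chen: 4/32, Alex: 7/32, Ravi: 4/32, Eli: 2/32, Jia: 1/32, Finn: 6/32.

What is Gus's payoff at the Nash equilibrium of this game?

Player j's private return per contributed unit is 6.8 × (j's share). Contributing is weakly dominant for j when that share is at least 1/6.8 = 0.1471, and contributing 0 is dominant otherwise.
Alex and Finn are above the threshold, contributing 36 each; the remaining 7 contribute 0. Total contributed: 72.
Gus keeps 36 and receives 6.8 × 72 × 4/32 = 61.20 from the shared codebase effort, for a payoff of 97.20.

97.20 hours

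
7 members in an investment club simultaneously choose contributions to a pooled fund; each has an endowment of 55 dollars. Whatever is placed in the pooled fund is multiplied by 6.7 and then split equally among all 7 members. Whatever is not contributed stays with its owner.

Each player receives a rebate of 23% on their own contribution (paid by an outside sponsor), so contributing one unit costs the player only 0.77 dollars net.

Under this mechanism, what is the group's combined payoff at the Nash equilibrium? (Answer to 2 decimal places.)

2668.05 dollars

With the mechanism, a contributed unit returns (6.7/7) / 0.77 = 1.2430 per unit of net cost to the contributor — now above 1 — so contributing fully is weakly dominant for every player.
So the Nash equilibrium is full contribution by all 7; the group earns 7 × (55 × 0.23 + 6.7 × 55) = 2668.05.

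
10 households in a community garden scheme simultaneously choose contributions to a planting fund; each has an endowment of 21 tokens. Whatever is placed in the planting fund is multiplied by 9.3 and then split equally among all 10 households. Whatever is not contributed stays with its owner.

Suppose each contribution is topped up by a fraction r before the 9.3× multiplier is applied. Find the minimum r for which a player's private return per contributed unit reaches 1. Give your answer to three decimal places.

0.075

With matching at rate r, one contributed unit becomes (1 + r) in the planting fund and returns 9.3 × (1 + r) / 10 to the contributor.
Setting this equal to 1: 1 + r = 10/9.3 = 1.0753.
So the minimum matching rate is r = 1.0753 − 1 = 0.075.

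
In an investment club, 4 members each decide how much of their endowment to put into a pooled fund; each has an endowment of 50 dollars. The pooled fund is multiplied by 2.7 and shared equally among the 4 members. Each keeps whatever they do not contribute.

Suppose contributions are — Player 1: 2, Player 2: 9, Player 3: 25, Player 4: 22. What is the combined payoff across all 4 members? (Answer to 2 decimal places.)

Total contributed: 2 + 9 + 25 + 22 = 58; total kept: 4 × 50 − 58 = 142.
The pooled fund pays out 2.7 × 58 = 156.60 in aggregate.
Group total = 142 + 156.60 = 298.60.

298.60 dollars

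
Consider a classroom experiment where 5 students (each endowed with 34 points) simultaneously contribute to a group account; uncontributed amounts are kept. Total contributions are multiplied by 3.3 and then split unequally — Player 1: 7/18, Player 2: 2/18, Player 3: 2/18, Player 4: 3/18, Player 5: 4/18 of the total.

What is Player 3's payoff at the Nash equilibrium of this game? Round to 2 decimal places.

46.47 points

Player j's private return per contributed unit is 3.3 × (j's share). Contributing is weakly dominant for j when that share is at least 1/3.3 = 0.3030, and contributing 0 is dominant otherwise.
Only Player 1 (7/18) clears that bar, contributing 34; the remaining 4 contribute 0. Total contributed: 34.
Player 3 keeps 34 and receives 3.3 × 34 × 2/18 = 12.47 from the group account, for a payoff of 46.47.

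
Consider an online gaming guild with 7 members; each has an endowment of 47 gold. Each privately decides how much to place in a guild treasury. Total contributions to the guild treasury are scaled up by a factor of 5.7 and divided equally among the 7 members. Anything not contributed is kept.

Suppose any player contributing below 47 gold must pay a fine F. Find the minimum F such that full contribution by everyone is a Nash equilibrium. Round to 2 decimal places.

8.73 gold

Given the others contribute fully, the best deviation is to contribute 0 (any partial contribution still incurs the fine and gives up units whose private return 0.8143 is below 1).
Deviating from 47 to 0 saves 47 gold but forfeits the deviator's share of the drop in the guild treasury: 5.7/7 × 47 = 38.27.
So the deviation gain is 47 − 38.27 = 8.73, and the fine must be at least 8.73 gold to wipe it out.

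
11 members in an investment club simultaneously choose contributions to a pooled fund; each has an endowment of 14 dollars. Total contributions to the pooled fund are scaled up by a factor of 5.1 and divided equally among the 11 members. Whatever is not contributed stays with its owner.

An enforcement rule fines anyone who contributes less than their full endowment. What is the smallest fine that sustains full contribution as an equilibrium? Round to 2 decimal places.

Given the others contribute fully, the best deviation is to contribute 0 (any partial contribution still incurs the fine and gives up units whose private return 0.4636 is below 1).
Deviating from 14 to 0 saves 14 dollars but forfeits the deviator's share of the drop in the pooled fund: 5.1/11 × 14 = 6.49.
So the deviation gain is 14 − 6.49 = 7.51, and the fine must be at least 7.51 dollars to wipe it out.

7.51 dollars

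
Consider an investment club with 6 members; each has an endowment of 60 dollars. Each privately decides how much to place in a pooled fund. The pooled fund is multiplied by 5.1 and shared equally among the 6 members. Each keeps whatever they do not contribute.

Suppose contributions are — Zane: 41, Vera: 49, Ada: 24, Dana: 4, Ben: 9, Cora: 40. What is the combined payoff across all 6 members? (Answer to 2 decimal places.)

1044.70 dollars

Total contributed: 41 + 49 + 24 + 4 + 9 + 40 = 167; total kept: 6 × 60 − 167 = 193.
The pooled fund pays out 5.1 × 167 = 851.70 in aggregate.
Group total = 193 + 851.70 = 1044.70.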